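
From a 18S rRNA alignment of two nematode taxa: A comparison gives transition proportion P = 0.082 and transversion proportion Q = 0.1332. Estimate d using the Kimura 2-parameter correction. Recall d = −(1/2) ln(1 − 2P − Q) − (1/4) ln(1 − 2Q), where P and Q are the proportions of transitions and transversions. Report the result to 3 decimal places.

0.254

Under the Kimura two-parameter model, d = −½ ln(1 − 2P − Q) − ¼ ln(1 − 2Q).
1 − 2P − Q = 0.7028, giving −½ ln(0.7028) = 0.176341.
1 − 2Q = 0.7336, giving −¼ ln(0.7336) = 0.077448.
d = 0.176341 + 0.077448 = 0.253789.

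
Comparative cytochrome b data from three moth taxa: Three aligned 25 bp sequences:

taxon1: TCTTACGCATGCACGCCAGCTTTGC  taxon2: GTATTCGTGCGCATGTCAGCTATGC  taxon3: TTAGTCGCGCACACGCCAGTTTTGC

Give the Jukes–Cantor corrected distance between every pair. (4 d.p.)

taxon1–taxon2: 10/25 sites differ → p = 0.4, d = −0.75 ln(1 − 0.533333) = 0.571605 ≈ 0.5716.
taxon1–taxon3: 8/25 sites differ → p = 0.32, d = −0.75 ln(1 − 0.426667) = 0.417216 ≈ 0.4172.
taxon2–taxon3: 8/25 sites differ → p = 0.32, d = −0.75 ln(1 − 0.426667) = 0.417216 ≈ 0.4172.

d(taxon1,taxon2) = 0.5716, d(taxon1,taxon3) = 0.4172, d(taxon2,taxon3) = 0.4172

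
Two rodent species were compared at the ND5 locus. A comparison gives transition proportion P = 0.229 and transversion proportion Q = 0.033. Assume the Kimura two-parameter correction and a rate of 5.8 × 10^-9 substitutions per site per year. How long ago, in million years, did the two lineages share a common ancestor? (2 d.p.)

Under the Kimura two-parameter model, d = −½ ln(1 − 2P − Q) − ¼ ln(1 − 2Q).
1 − 2P − Q = 0.509, giving −½ ln(0.509) = 0.337654.
1 − 2Q = 0.934, giving −¼ ln(0.934) = 0.017070.
d = 0.337654 + 0.017070 = 0.354724.
Under a molecular clock d = 2μt, so t = d/(2μ) = 0.354724 / (2 × 5.8 × 10^-9) = 30.58 million years.

30.58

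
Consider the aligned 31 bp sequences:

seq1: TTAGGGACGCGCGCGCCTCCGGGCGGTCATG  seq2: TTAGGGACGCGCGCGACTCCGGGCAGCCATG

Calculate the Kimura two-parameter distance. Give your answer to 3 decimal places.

Of 31 sites, 2 differences are transitions and 1 are transversions, so P = 2/31 ≈ 0.064516 and Q = 1/31 ≈ 0.032258.
Under the Kimura two-parameter model, d = −½ ln(1 − 2P − Q) − ¼ ln(1 − 2Q).
1 − 2P − Q = 0.83871, giving −½ ln(0.83871) = 0.087945.
1 − 2Q = 0.935484, giving −¼ ln(0.935484) = 0.016673.
d = 0.087945 + 0.016673 = 0.104618.

0.105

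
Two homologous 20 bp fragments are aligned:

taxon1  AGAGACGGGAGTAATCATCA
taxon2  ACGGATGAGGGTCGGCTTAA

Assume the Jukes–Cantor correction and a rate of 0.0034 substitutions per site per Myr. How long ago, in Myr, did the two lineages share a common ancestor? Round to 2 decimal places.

The sequences differ at 10 of 20 sites (2, 3, 6, 8, 10, 13, 14, 15, 17, 19), so p = 10/20 = 0.5.
d = −(3/4) ln(1 − 4p/3) = −0.75 ln(1 − 0.666667) = −0.75 ln(0.333333)
  = −0.75 × (-1.098613) = 0.823960 substitutions/site.
Under a molecular clock d = 2μt, so t = d/(2μ) = 0.823960 / (2 × 0.0034) = 121.17 Myr.

121.17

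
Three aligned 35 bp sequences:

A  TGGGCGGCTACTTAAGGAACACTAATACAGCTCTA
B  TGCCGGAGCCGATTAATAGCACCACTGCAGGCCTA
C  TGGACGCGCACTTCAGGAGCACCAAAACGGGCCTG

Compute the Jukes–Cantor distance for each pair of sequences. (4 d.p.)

A–B: 18/35 sites differ → p ≈ 0.514286, d = −0.75 ln(1 − 0.685715) = 0.868091 ≈ 0.8681.
A–C: 12/35 sites differ → p ≈ 0.342857, d = −0.75 ln(1 − 0.457143) = 0.458182 ≈ 0.4582.
B–C: 15/35 sites differ → p ≈ 0.428571, d = −0.75 ln(1 − 0.571428) = 0.635472 ≈ 0.6355.

d(A,B) = 0.8681, d(A,C) = 0.4582, d(B,C) = 0.6355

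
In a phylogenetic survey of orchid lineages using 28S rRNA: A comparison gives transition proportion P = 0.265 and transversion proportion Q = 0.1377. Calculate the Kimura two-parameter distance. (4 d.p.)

Under the Kimura two-parameter model, d = −½ ln(1 − 2P − Q) − ¼ ln(1 − 2Q).
1 − 2P − Q = 0.3323, giving −½ ln(0.3323) = 0.550859.
1 − 2Q = 0.7246, giving −¼ ln(0.7246) = 0.080534.
d = 0.550859 + 0.080534 = 0.631393.

0.6314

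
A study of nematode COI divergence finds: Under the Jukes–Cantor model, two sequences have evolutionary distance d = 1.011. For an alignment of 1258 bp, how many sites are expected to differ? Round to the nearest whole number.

Invert JC69: p = (3/4)(1 − e^(−4d/3)) = 0.75 × (1 − e^(-1.348)) = 0.75 × (1 − 0.259759) = 0.555181.
Expected differing sites = pL ≈ 0.555181 × 1258 = 698.417698 ≈ 698.

698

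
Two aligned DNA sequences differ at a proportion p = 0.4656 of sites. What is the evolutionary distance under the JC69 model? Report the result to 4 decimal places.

d = −(3/4) ln(1 − 4p/3) = −0.75 ln(1 − 0.6208) = −0.75 ln(0.3792)
  = −0.75 × (-0.969692) = 0.727269 substitutions/site.

0.7273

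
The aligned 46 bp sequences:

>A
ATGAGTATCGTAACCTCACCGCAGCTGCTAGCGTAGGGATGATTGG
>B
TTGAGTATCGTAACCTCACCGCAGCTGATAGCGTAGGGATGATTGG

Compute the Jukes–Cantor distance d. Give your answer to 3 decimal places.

The sequences differ at 2 of 46 sites (1, 28), so p = 2/46 ≈ 0.043478.
d = −(3/4) ln(1 − 4p/3) = −0.75 ln(1 − 0.057971) = −0.75 ln(0.942029)
  = −0.75 × (-0.059719) = 0.044789 substitutions/site.

0.045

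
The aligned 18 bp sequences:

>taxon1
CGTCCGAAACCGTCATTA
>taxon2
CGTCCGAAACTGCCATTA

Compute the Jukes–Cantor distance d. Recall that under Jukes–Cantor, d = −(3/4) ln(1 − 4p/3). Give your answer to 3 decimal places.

The sequences differ at 2 of 18 sites (11, 13), so p = 2/18 ≈ 0.111111.
d = −(3/4) ln(1 − 4p/3) = −0.75 ln(1 − 0.148148) = −0.75 ln(0.851852)
  = −0.75 × (-0.160342) = 0.120257 substitutions/site.

0.120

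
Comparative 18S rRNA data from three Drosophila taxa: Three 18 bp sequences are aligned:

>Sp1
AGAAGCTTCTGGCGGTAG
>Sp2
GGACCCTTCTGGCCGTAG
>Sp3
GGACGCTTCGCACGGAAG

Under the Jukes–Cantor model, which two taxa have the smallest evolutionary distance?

Sp1 and Sp2

Sp1–Sp2: 4/18 differ, p = 0.222, d = 0.264.
Sp1–Sp3: 6/18 differ, p = 0.333, d = 0.441.
Sp2–Sp3: 6/18 differ, p = 0.333, d = 0.441.
The smallest distance is between Sp1 and Sp2.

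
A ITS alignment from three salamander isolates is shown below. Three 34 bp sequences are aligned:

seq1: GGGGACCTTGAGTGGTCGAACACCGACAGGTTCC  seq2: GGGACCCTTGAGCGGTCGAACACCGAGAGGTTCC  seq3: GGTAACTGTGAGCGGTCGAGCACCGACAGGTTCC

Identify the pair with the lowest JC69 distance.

seq1 and seq2

seq1–seq2: 4/34 differ, p = 0.118, d = 0.128.
seq1–seq3: 6/34 differ, p = 0.176, d = 0.201.
seq2–seq3: 6/34 differ, p = 0.176, d = 0.201.
The smallest distance is between seq1 and seq2.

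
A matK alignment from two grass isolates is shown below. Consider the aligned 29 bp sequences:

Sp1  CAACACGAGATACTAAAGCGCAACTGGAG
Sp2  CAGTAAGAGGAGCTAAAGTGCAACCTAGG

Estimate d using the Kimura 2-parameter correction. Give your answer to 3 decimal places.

Of 29 sites, 8 differences are transitions and 3 are transversions, so P = 8/29 ≈ 0.275862 and Q = 3/29 ≈ 0.103448.
Under the Kimura two-parameter model, d = −½ ln(1 − 2P − Q) − ¼ ln(1 − 2Q).
1 − 2P − Q = 0.344828, giving −½ ln(0.344828) = 0.532355.
1 − 2Q = 0.793104, giving −¼ ln(0.793104) = 0.057950.
d = 0.532355 + 0.057950 = 0.590305.

0.590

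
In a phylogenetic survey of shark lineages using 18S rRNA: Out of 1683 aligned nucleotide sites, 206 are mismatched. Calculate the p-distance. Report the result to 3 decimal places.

0.122

p = 206/1683 = 0.122400… ≈ 0.122 (to 3 d.p.).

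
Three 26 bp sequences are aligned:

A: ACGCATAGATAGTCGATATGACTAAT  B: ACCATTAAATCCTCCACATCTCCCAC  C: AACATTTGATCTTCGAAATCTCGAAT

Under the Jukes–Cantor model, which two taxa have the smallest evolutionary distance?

B and C

A–B: 13/26 differ, p = 0.500, d = 0.824.
A–C: 11/26 differ, p = 0.423, d = 0.623.
B–C: 9/26 differ, p = 0.346, d = 0.464.
The smallest distance is between B and C.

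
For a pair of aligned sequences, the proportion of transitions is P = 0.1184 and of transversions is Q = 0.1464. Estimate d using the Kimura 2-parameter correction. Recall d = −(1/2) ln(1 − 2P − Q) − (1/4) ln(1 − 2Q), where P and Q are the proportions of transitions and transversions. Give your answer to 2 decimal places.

Under the Kimura two-parameter model, d = −½ ln(1 − 2P − Q) − ¼ ln(1 − 2Q).
1 − 2P − Q = 0.6168, giving −½ ln(0.6168) = 0.241605.
1 − 2Q = 0.7072, giving −¼ ln(0.7072) = 0.086610.
d = 0.241605 + 0.086610 = 0.328215.

0.33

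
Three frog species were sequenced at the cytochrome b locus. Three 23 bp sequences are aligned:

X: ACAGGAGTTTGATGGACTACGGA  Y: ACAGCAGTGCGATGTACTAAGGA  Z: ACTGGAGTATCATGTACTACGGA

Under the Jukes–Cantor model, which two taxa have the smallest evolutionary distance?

X and Z

X–Y: 5/23 differ, p = 0.217, d = 0.257.
X–Z: 4/23 differ, p = 0.174, d = 0.198.
Y–Z: 6/23 differ, p = 0.261, d = 0.321.
The smallest distance is between X and Z.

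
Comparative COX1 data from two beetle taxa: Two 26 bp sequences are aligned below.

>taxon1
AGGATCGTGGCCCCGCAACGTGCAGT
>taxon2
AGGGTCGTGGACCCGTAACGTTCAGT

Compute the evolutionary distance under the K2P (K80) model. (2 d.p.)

Of 26 sites, 2 differences are transitions and 2 are transversions, so P = 2/26 ≈ 0.076923 and Q = 2/26 ≈ 0.076923.
Under the Kimura two-parameter model, d = −½ ln(1 − 2P − Q) − ¼ ln(1 − 2Q).
1 − 2P − Q = 0.769231, giving −½ ln(0.769231) = 0.131182.
1 − 2Q = 0.846154, giving −¼ ln(0.846154) = 0.041763.
d = 0.131182 + 0.041763 = 0.172945.

0.17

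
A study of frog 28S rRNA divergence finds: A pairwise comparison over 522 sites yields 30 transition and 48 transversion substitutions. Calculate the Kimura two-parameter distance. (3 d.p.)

P = 30/522 ≈ 0.057471 and Q = 48/522 ≈ 0.091954.
Under the Kimura two-parameter model, d = −½ ln(1 − 2P − Q) − ¼ ln(1 − 2Q).
1 − 2P − Q = 0.793104, giving −½ ln(0.793104) = 0.115900.
1 − 2Q = 0.816092, giving −¼ ln(0.816092) = 0.050807.
d = 0.115900 + 0.050807 = 0.166707.

0.167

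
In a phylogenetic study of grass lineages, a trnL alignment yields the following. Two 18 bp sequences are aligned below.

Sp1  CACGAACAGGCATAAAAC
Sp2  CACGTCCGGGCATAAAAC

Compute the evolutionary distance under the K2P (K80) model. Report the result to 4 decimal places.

Of 18 sites, 1 differences are transitions and 2 are transversions, so P = 1/18 ≈ 0.055556 and Q = 2/18 ≈ 0.111111.
Under the Kimura two-parameter model, d = −½ ln(1 − 2P − Q) − ¼ ln(1 − 2Q).
1 − 2P − Q = 0.777777, giving −½ ln(0.777777) = 0.125658.
1 − 2Q = 0.777778, giving −¼ ln(0.777778) = 0.062829.
d = 0.125658 + 0.062829 = 0.188487.

0.1885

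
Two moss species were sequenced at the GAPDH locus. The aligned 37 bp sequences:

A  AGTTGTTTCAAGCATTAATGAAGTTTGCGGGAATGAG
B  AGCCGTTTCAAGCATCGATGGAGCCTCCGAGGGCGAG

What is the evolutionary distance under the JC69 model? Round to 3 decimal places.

The sequences differ at 12 of 37 sites, so p = 12/37 ≈ 0.324324.
d = −(3/4) ln(1 − 4p/3) = −0.75 ln(1 − 0.432432) = −0.75 ln(0.567568)
  = −0.75 × (-0.566395) = 0.424796 substitutions/site.

0.425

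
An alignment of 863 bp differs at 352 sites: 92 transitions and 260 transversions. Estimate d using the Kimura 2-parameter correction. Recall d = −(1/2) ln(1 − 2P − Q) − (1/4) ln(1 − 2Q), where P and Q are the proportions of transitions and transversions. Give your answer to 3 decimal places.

0.592

P = 92/863 ≈ 0.106605 and Q = 260/863 ≈ 0.301275.
Under the Kimura two-parameter model, d = −½ ln(1 − 2P − Q) − ¼ ln(1 − 2Q).
1 − 2P − Q = 0.485515, giving −½ ln(0.485515) = 0.361273.
1 − 2Q = 0.39745, giving −¼ ln(0.39745) = 0.230672.
d = 0.361273 + 0.230672 = 0.591945.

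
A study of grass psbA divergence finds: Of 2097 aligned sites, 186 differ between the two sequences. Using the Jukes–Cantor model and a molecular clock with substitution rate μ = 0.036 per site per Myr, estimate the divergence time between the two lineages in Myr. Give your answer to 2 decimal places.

p = 186/2097 ≈ 0.088698.
d = −(3/4) ln(1 − 4p/3) = −0.75 ln(1 − 0.118264) = −0.75 ln(0.881736)
  = −0.75 × (-0.125863) = 0.094397 substitutions/site.
Under a molecular clock d = 2μt, so t = d/(2μ) = 0.094397 / (2 × 0.036) = 1.31 Myr.

1.31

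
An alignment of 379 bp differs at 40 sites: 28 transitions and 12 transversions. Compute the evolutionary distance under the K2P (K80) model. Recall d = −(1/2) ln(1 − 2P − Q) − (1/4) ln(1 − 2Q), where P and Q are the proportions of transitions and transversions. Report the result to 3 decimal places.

0.115

P = 28/379 ≈ 0.073879 and Q = 12/379 ≈ 0.031662.
Under the Kimura two-parameter model, d = −½ ln(1 − 2P − Q) − ¼ ln(1 − 2Q).
1 − 2P − Q = 0.82058, giving −½ ln(0.82058) = 0.098872.
1 − 2Q = 0.936676, giving −¼ ln(0.936676) = 0.016354.
d = 0.098872 + 0.016354 = 0.115226.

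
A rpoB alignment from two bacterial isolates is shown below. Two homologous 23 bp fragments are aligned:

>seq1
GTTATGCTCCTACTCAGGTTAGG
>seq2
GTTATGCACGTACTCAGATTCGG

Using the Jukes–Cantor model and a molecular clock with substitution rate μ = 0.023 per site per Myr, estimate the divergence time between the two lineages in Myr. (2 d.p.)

4.30

The sequences differ at 4 of 23 sites (8, 10, 18, 21), so p = 4/23 ≈ 0.173913.
d = −(3/4) ln(1 − 4p/3) = −0.75 ln(1 − 0.231884) = −0.75 ln(0.768116)
  = −0.75 × (-0.263815) = 0.197861 substitutions/site.
Under a molecular clock d = 2μt, so t = d/(2μ) = 0.197861 / (2 × 0.023) = 4.30 Myr.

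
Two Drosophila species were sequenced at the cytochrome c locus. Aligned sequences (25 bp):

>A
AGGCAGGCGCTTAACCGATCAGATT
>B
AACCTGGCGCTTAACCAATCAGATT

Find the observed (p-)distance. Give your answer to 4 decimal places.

The sequences differ at 4 of 25 positions (sites 2, 3, 5, 17).
p = 4/25 = 0.1600.

0.1600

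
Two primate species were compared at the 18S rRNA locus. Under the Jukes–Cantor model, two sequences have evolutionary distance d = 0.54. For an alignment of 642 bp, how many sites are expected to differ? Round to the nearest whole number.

Invert JC69: p = (3/4)(1 − e^(−4d/3)) = 0.75 × (1 − e^(-0.72)) = 0.75 × (1 − 0.486752) = 0.384936.
Expected differing sites = pL ≈ 0.384936 × 642 = 247.128912 ≈ 247.

247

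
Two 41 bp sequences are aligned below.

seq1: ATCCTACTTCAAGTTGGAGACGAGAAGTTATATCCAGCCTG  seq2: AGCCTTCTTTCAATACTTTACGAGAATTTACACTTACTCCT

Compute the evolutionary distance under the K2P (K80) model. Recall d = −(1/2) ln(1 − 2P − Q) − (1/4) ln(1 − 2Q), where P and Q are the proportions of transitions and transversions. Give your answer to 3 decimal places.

0.730

Of 41 sites, 8 differences are transitions and 11 are transversions, so P = 8/41 ≈ 0.195122 and Q = 11/41 ≈ 0.268293.
Under the Kimura two-parameter model, d = −½ ln(1 − 2P − Q) − ¼ ln(1 − 2Q).
1 − 2P − Q = 0.341463, giving −½ ln(0.341463) = 0.537258.
1 − 2Q = 0.463414, giving −¼ ln(0.463414) = 0.192284.
d = 0.537258 + 0.192284 = 0.729542.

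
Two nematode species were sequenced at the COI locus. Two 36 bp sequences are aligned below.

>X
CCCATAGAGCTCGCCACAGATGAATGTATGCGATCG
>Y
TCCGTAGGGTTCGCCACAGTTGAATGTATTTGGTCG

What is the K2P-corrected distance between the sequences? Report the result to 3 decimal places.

Of 36 sites, 6 differences are transitions and 2 are transversions, so P = 6/36 ≈ 0.166667 and Q = 2/36 ≈ 0.055556.
Under the Kimura two-parameter model, d = −½ ln(1 − 2P − Q) − ¼ ln(1 − 2Q).
1 − 2P − Q = 0.61111, giving −½ ln(0.61111) = 0.246239.
1 − 2Q = 0.888888, giving −¼ ln(0.888888) = 0.029446.
d = 0.246239 + 0.029446 = 0.275685.

0.276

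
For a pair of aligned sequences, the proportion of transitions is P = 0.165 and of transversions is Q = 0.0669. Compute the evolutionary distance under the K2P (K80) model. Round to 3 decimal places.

0.289

Under the Kimura two-parameter model, d = −½ ln(1 − 2P − Q) − ¼ ln(1 − 2Q).
1 − 2P − Q = 0.6031, giving −½ ln(0.6031) = 0.252836.
1 − 2Q = 0.8662, giving −¼ ln(0.8662) = 0.035910.
d = 0.252836 + 0.035910 = 0.288746.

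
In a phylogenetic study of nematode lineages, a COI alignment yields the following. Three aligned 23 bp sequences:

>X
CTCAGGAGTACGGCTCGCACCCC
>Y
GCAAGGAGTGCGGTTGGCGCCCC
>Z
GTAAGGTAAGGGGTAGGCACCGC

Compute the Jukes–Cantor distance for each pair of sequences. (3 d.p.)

X–Y: 7/23 sites differ → p ≈ 0.304348, d = −0.75 ln(1 − 0.405797) = 0.390401 ≈ 0.390.
X–Z: 11/23 sites differ → p ≈ 0.478261, d = −0.75 ln(1 − 0.637681) = 0.761423 ≈ 0.761.
Y–Z: 8/23 sites differ → p ≈ 0.347826, d = −0.75 ln(1 − 0.463768) = 0.467391 ≈ 0.467.

d(X,Y) = 0.390, d(X,Z) = 0.761, d(Y,Z) = 0.467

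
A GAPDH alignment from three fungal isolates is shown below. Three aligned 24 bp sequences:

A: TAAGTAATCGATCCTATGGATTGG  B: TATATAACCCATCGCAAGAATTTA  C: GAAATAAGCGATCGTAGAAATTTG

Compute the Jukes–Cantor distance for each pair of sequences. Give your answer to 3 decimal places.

A–B: 10/24 sites differ → p ≈ 0.416667, d = −0.75 ln(1 − 0.555556) = 0.608198 ≈ 0.608.
A–C: 8/24 sites differ → p ≈ 0.333333, d = −0.75 ln(1 − 0.444444) = 0.440839 ≈ 0.441.
B–C: 8/24 sites differ → p ≈ 0.333333, d = −0.75 ln(1 − 0.444444) = 0.440839 ≈ 0.441.

d(A,B) = 0.608, d(A,C) = 0.441, d(B,C) = 0.441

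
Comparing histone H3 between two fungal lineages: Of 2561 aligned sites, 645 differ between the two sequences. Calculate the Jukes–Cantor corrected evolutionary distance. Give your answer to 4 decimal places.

p = 645/2561 ≈ 0.251855.
d = −(3/4) ln(1 − 4p/3) = −0.75 ln(1 − 0.335807) = −0.75 ln(0.664193)
  = −0.75 × (-0.409183) = 0.306887 substitutions/site.

0.3069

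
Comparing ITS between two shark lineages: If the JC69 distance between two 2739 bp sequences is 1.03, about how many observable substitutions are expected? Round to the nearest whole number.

Invert JC69: p = (3/4)(1 − e^(−4d/3)) = 0.75 × (1 − e^(-1.373333)) = 0.75 × (1 − 0.253261) = 0.560054.
Expected differing sites = pL ≈ 0.560054 × 2739 = 1533.987906 ≈ 1534.

1534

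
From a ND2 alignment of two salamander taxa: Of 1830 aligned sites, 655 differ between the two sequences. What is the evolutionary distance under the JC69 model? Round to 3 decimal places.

0.486

p = 655/1830 ≈ 0.357923.
d = −(3/4) ln(1 − 4p/3) = −0.75 ln(1 − 0.477231) = −0.75 ln(0.522769)
  = −0.75 × (-0.648616) = 0.486462 substitutions/site.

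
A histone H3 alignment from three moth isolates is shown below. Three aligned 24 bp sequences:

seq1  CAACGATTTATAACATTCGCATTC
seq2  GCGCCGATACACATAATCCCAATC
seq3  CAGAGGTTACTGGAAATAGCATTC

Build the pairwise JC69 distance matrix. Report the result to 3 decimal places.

seq1–seq2: 14/24 sites differ → p ≈ 0.583333, d = −0.75 ln(1 − 0.777777) = 1.128055 ≈ 1.128.
seq1–seq3: 10/24 sites differ → p ≈ 0.416667, d = −0.75 ln(1 − 0.555556) = 0.608198 ≈ 0.608.
seq2–seq3: 12/24 sites differ → p = 0.5, d = −0.75 ln(1 − 0.666667) = 0.823960 ≈ 0.824.

d(seq1,seq2) = 1.128, d(seq1,seq3) = 0.608, d(seq2,seq3) = 0.824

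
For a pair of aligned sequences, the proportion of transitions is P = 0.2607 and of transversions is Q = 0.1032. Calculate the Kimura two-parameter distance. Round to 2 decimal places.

Under the Kimura two-parameter model, d = −½ ln(1 − 2P − Q) − ¼ ln(1 − 2Q).
1 − 2P − Q = 0.3754, giving −½ ln(0.3754) = 0.489882.
1 − 2Q = 0.7936, giving −¼ ln(0.7936) = 0.057794.
d = 0.489882 + 0.057794 = 0.547676.

0.55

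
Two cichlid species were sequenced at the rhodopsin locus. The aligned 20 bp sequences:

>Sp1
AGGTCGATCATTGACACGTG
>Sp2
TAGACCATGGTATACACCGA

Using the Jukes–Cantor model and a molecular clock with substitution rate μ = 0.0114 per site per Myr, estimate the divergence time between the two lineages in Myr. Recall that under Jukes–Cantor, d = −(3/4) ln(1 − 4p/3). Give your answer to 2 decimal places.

The sequences differ at 11 of 20 sites, so p = 11/20 = 0.55.
d = −(3/4) ln(1 − 4p/3) = −0.75 ln(1 − 0.733333) = −0.75 ln(0.266667)
  = −0.75 × (-1.321755) = 0.991316 substitutions/site.
Under a molecular clock d = 2μt, so t = d/(2μ) = 0.991316 / (2 × 0.0114) = 43.48 Myr.

43.48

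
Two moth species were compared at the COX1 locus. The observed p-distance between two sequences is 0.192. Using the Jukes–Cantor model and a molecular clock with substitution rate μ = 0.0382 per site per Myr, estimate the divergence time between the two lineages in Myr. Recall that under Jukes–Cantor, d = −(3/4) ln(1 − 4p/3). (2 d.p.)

2.90

d = −(3/4) ln(1 − 4p/3) = −0.75 ln(1 − 0.256) = −0.75 ln(0.744)
  = −0.75 × (-0.295714) = 0.221786 substitutions/site.
Under a molecular clock d = 2μt, so t = d/(2μ) = 0.221786 / (2 × 0.0382) = 2.90 Myr.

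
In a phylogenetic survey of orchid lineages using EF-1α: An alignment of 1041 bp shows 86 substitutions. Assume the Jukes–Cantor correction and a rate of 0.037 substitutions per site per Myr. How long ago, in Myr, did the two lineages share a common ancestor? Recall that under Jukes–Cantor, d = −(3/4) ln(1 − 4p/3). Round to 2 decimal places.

1.18

p = 86/1041 ≈ 0.082613.
d = −(3/4) ln(1 − 4p/3) = −0.75 ln(1 − 0.110151) = −0.75 ln(0.889849)
  = −0.75 × (-0.116703) = 0.087527 substitutions/site.
Under a molecular clock d = 2μt, so t = d/(2μ) = 0.087527 / (2 × 0.037) = 1.18 Myr.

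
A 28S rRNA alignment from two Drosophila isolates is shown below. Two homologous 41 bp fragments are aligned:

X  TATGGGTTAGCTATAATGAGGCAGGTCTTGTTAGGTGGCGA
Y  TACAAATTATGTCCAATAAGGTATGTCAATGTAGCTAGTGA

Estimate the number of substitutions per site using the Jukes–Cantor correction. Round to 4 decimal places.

The sequences differ at 18 of 41 sites, so p = 18/41 ≈ 0.439024.
d = −(3/4) ln(1 − 4p/3) = −0.75 ln(1 − 0.585365) = −0.75 ln(0.414635)
  = −0.75 × (-0.880357) = 0.660268 substitutions/site.

0.6603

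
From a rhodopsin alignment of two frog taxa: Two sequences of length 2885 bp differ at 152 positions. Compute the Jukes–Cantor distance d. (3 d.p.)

p = 152/2885 ≈ 0.052686.
d = −(3/4) ln(1 − 4p/3) = −0.75 ln(1 − 0.070248) = −0.75 ln(0.929752)
  = −0.75 × (-0.072837) = 0.054628 substitutions/site.

0.055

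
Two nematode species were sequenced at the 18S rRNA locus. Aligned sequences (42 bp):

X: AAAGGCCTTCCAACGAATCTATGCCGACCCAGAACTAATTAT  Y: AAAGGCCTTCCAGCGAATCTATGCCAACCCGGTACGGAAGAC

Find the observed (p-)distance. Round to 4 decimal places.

The sequences differ at 9 of 42 positions (sites 13, 26, 31, 33, 36, 37, 39, 40, 42).
p = 9/42 = 0.214285… ≈ 0.2143 (to 4 d.p.).

0.2143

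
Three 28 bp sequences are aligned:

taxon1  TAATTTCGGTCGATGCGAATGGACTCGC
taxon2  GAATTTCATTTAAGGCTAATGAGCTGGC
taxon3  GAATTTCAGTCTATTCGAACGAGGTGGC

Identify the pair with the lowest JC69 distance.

taxon1–taxon2: 10/28 differ, p = 0.357, d = 0.485.
taxon1–taxon3: 9/28 differ, p = 0.321, d = 0.420.
taxon2–taxon3: 8/28 differ, p = 0.286, d = 0.360.
The smallest distance is between taxon2 and taxon3.

taxon2 and taxon3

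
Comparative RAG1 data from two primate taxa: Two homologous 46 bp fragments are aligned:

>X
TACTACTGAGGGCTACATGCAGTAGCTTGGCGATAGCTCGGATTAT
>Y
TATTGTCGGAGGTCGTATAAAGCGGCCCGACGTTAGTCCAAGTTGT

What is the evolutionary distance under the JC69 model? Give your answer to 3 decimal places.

The sequences differ at 24 of 46 sites, so p = 24/46 ≈ 0.521739.
d = −(3/4) ln(1 − 4p/3) = −0.75 ln(1 − 0.695652) = −0.75 ln(0.304348)
  = −0.75 × (-1.189583) = 0.892187 substitutions/site.

0.892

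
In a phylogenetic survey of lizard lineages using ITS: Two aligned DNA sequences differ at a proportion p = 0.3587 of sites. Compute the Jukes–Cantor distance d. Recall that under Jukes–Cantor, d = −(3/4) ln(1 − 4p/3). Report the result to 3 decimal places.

0.488

d = −(3/4) ln(1 − 4p/3) = −0.75 ln(1 − 0.478267) = −0.75 ln(0.521733)
  = −0.75 × (-0.650599) = 0.487949 substitutions/site.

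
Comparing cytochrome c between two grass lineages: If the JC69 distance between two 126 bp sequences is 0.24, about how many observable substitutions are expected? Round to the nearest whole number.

Invert JC69: p = (3/4)(1 − e^(−4d/3)) = 0.75 × (1 − e^(-0.32)) = 0.75 × (1 − 0.726149) = 0.205388.
Expected differing sites = pL ≈ 0.205388 × 126 = 25.878888 ≈ 26.

26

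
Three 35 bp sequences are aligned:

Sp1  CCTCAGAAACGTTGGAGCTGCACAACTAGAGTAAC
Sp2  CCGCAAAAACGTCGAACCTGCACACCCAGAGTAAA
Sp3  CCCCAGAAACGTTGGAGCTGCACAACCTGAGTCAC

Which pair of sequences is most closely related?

Sp1–Sp2: 8/35 differ, p = 0.229, d = 0.273.
Sp1–Sp3: 4/35 differ, p = 0.114, d = 0.124.
Sp2–Sp3: 9/35 differ, p = 0.257, d = 0.315.
The smallest distance is between Sp1 and Sp3.

Sp1 and Sp3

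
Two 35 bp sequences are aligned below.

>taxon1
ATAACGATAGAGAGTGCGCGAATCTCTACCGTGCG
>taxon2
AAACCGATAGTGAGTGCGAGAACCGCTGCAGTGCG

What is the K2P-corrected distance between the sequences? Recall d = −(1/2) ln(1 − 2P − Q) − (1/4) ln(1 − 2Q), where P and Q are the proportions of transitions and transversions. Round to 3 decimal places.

0.273

Of 35 sites, 2 differences are transitions and 6 are transversions, so P = 2/35 ≈ 0.057143 and Q = 6/35 ≈ 0.171429.
Under the Kimura two-parameter model, d = −½ ln(1 − 2P − Q) − ¼ ln(1 − 2Q).
1 − 2P − Q = 0.714285, giving −½ ln(0.714285) = 0.168237.
1 − 2Q = 0.657142, giving −¼ ln(0.657142) = 0.104964.
d = 0.168237 + 0.104964 = 0.273201.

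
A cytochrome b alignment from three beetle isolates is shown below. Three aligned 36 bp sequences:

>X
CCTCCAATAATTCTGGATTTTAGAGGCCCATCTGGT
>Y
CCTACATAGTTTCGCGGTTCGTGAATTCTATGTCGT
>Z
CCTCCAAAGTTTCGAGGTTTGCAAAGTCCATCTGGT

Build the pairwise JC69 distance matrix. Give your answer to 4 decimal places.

X–Y: 17/36 sites differ → p ≈ 0.472222, d = −0.75 ln(1 − 0.629629) = 0.744938 ≈ 0.7449.
X–Z: 11/36 sites differ → p ≈ 0.305556, d = −0.75 ln(1 − 0.407408) = 0.392437 ≈ 0.3924.
Y–Z: 10/36 sites differ → p ≈ 0.277778, d = −0.75 ln(1 − 0.370371) = 0.346968 ≈ 0.3470.

d(X,Y) = 0.7449, d(X,Z) = 0.3924, d(Y,Z) = 0.3470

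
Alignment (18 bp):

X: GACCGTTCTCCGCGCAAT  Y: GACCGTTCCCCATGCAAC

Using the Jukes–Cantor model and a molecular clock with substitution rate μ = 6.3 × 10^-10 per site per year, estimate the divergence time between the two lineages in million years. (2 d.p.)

The sequences differ at 4 of 18 sites (9, 12, 13, 18), so p = 4/18 ≈ 0.222222.
d = −(3/4) ln(1 − 4p/3) = −0.75 ln(1 − 0.296296) = −0.75 ln(0.703704)
  = −0.75 × (-0.351397) = 0.263548 substitutions/site.
Under a molecular clock d = 2μt, so t = d/(2μ) = 0.263548 / (2 × 6.3 × 10^-10) = 209.17 million years.

209.17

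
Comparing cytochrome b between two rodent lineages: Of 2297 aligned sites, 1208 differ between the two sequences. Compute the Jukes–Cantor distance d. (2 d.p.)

0.91

p = 1208/2297 ≈ 0.525903.
d = −(3/4) ln(1 − 4p/3) = −0.75 ln(1 − 0.701204) = −0.75 ln(0.298796)
  = −0.75 × (-1.207994) = 0.905996 substitutions/site.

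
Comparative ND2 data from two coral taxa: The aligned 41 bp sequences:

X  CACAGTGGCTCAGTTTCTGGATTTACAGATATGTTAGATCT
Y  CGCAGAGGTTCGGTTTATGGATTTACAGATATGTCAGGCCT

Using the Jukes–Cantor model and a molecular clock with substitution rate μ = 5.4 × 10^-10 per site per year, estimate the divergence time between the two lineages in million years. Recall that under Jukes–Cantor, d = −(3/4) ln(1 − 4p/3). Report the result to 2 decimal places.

The sequences differ at 8 of 41 sites (2, 6, 9, 12, 17, 35, 38, 39), so p = 8/41 ≈ 0.195122.
d = −(3/4) ln(1 − 4p/3) = −0.75 ln(1 − 0.260163) = −0.75 ln(0.739837)
  = −0.75 × (-0.301325) = 0.225994 substitutions/site.
Under a molecular clock d = 2μt, so t = d/(2μ) = 0.225994 / (2 × 5.4 × 10^-10) = 209.25 million years.

209.25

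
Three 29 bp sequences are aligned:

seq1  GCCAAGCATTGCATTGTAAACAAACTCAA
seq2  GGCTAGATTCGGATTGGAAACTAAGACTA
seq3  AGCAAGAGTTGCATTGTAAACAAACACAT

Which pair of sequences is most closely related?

seq1 and seq3

seq1–seq2: 11/29 differ, p = 0.379, d = 0.529.
seq1–seq3: 6/29 differ, p = 0.207, d = 0.242.
seq2–seq3: 10/29 differ, p = 0.345, d = 0.462.
The smallest distance is between seq1 and seq3.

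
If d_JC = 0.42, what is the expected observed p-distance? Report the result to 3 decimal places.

0.322

p = (3/4)(1 − e^(−4d/3)) = 0.75 × (1 − e^(-0.56)) = 0.75 × (1 − 0.571209) = 0.321593.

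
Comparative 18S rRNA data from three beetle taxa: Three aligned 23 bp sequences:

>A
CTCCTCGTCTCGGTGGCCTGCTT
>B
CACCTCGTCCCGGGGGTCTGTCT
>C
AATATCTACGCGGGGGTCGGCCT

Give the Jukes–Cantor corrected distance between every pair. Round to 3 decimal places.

d(A,B) = 0.321, d(A,C) = 0.761, d(B,C) = 0.467

A–B: 6/23 sites differ → p ≈ 0.26087, d = −0.75 ln(1 − 0.347827) = 0.320584 ≈ 0.321.
A–C: 11/23 sites differ → p ≈ 0.478261, d = −0.75 ln(1 − 0.637681) = 0.761423 ≈ 0.761.
B–C: 8/23 sites differ → p ≈ 0.347826, d = −0.75 ln(1 − 0.463768) = 0.467391 ≈ 0.467.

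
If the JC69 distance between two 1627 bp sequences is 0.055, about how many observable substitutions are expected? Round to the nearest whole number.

Invert JC69: p = (3/4)(1 − e^(−4d/3)) = 0.75 × (1 − e^(-0.073333)) = 0.75 × (1 − 0.929291) = 0.053032.
Expected differing sites = pL ≈ 0.053032 × 1627 = 86.283064 ≈ 86.

86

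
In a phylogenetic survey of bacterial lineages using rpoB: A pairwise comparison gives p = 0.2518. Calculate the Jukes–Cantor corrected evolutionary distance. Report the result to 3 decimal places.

d = −(3/4) ln(1 − 4p/3) = −0.75 ln(1 − 0.335733) = −0.75 ln(0.664267)
  = −0.75 × (-0.409071) = 0.306803 substitutions/site.

0.307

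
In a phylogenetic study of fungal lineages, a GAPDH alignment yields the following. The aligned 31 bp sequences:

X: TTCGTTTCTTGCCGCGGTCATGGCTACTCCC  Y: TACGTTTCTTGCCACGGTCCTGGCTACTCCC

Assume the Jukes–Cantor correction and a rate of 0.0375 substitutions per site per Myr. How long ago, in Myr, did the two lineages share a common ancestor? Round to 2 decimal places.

The sequences differ at 3 of 31 sites (2, 14, 20), so p = 3/31 ≈ 0.096774.
d = −(3/4) ln(1 − 4p/3) = −0.75 ln(1 − 0.129032) = −0.75 ln(0.870968)
  = −0.75 × (-0.138150) = 0.103613 substitutions/site.
Under a molecular clock d = 2μt, so t = d/(2μ) = 0.103613 / (2 × 0.0375) = 1.38 Myr.

1.38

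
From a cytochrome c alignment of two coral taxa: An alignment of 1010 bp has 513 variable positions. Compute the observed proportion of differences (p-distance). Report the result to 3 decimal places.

p = 513/1010 = 0.507920… ≈ 0.508 (to 3 d.p.).

0.508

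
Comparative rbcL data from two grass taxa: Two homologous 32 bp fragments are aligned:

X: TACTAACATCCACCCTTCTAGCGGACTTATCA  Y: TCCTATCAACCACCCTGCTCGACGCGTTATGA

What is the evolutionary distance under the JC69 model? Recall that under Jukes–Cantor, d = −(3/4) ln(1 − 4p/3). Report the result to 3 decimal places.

The sequences differ at 10 of 32 sites (2, 6, 9, 17, 20, 22, 23, 25, 26, 31), so p = 10/32 = 0.3125.
d = −(3/4) ln(1 − 4p/3) = −0.75 ln(1 − 0.416667) = −0.75 ln(0.583333)
  = −0.75 × (-0.538997) = 0.404248 substitutions/site.

0.404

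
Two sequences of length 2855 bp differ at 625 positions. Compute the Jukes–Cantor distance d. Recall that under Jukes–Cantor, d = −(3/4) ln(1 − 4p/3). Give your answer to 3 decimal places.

0.259

p = 625/2855 ≈ 0.218914.
d = −(3/4) ln(1 − 4p/3) = −0.75 ln(1 − 0.291885) = −0.75 ln(0.708115)
  = −0.75 × (-0.345149) = 0.258862 substitutions/site.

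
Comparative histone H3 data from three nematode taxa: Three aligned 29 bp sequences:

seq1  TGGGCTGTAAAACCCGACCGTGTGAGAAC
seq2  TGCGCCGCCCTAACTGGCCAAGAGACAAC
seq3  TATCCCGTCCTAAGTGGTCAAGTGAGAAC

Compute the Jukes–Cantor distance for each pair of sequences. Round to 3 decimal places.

seq1–seq2: 13/29 sites differ → p ≈ 0.448276, d = −0.75 ln(1 − 0.597701) = 0.682920 ≈ 0.683.
seq1–seq3: 14/29 sites differ → p ≈ 0.482759, d = −0.75 ln(1 − 0.643679) = 0.773942 ≈ 0.774.
seq2–seq3: 8/29 sites differ → p ≈ 0.275862, d = −0.75 ln(1 − 0.367816) = 0.343931 ≈ 0.344.

d(seq1,seq2) = 0.683, d(seq1,seq3) = 0.774, d(seq2,seq3) = 0.344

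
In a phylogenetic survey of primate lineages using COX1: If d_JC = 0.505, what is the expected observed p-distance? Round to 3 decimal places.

0.367

p = (3/4)(1 − e^(−4d/3)) = 0.75 × (1 − e^(-0.673333)) = 0.75 × (1 − 0.510006) = 0.367496.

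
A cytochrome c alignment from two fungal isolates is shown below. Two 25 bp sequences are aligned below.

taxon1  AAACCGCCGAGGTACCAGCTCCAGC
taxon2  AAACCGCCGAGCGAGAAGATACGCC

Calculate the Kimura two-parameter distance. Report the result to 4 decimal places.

Of 25 sites, 1 differences are transitions and 7 are transversions, so P = 1/25 = 0.04 and Q = 7/25 = 0.28.
Under the Kimura two-parameter model, d = −½ ln(1 − 2P − Q) − ¼ ln(1 − 2Q).
1 − 2P − Q = 0.64, giving −½ ln(0.64) = 0.223144.
1 − 2Q = 0.44, giving −¼ ln(0.44) = 0.205245.
d = 0.223144 + 0.205245 = 0.428389.

0.4284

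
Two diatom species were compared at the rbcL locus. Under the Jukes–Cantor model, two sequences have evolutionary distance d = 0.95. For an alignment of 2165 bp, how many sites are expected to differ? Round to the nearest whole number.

1166

Invert JC69: p = (3/4)(1 − e^(−4d/3)) = 0.75 × (1 − e^(-1.266667)) = 0.75 × (1 − 0.281769) = 0.538673.
Expected differing sites = pL ≈ 0.538673 × 2165 = 1166.227045 ≈ 1166.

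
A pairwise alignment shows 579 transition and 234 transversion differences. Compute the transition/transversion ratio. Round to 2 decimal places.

2.47

R = 579/234 = 2.474358… ≈ 2.47 (to 2 d.p.).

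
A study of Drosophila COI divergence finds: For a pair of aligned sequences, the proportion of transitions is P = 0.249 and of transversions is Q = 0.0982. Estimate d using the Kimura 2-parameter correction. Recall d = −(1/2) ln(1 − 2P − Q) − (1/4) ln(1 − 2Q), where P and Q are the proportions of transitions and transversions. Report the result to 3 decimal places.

0.508

Under the Kimura two-parameter model, d = −½ ln(1 − 2P − Q) − ¼ ln(1 − 2Q).
1 − 2P − Q = 0.4038, giving −½ ln(0.4038) = 0.453418.
1 − 2Q = 0.8036, giving −¼ ln(0.8036) = 0.054663.
d = 0.453418 + 0.054663 = 0.508081.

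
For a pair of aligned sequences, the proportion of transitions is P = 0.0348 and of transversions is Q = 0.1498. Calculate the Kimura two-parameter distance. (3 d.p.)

0.213

Under the Kimura two-parameter model, d = −½ ln(1 − 2P − Q) − ¼ ln(1 − 2Q).
1 − 2P − Q = 0.7806, giving −½ ln(0.7806) = 0.123846.
1 − 2Q = 0.7004, giving −¼ ln(0.7004) = 0.089026.
d = 0.123846 + 0.089026 = 0.212872.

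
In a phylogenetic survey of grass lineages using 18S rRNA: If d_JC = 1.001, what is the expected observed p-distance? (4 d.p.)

p = (3/4)(1 − e^(−4d/3)) = 0.75 × (1 − e^(-1.334667)) = 0.75 × (1 − 0.263246) = 0.552566.

0.5526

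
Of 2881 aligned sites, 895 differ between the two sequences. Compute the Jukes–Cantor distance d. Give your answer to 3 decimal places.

p = 895/2881 ≈ 0.310656.
d = −(3/4) ln(1 − 4p/3) = −0.75 ln(1 − 0.414208) = −0.75 ln(0.585792)
  = −0.75 × (-0.534791) = 0.401093 substitutions/site.

0.401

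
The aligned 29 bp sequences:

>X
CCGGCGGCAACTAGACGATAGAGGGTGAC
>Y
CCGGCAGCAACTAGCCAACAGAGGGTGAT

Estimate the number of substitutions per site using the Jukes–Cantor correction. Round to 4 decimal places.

The sequences differ at 5 of 29 sites (6, 15, 17, 19, 29), so p = 5/29 ≈ 0.172414.
d = −(3/4) ln(1 − 4p/3) = −0.75 ln(1 − 0.229885) = −0.75 ln(0.770115)
  = −0.75 × (-0.261215) = 0.195911 substitutions/site.

0.1959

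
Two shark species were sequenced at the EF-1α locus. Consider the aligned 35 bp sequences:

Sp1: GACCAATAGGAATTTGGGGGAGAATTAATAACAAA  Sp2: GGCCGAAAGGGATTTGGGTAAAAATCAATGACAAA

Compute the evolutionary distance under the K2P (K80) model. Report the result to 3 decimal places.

0.336

Of 35 sites, 7 differences are transitions and 2 are transversions, so P = 7/35 = 0.2 and Q = 2/35 ≈ 0.057143.
Under the Kimura two-parameter model, d = −½ ln(1 − 2P − Q) − ¼ ln(1 − 2Q).
1 − 2P − Q = 0.542857, giving −½ ln(0.542857) = 0.305455.
1 − 2Q = 0.885714, giving −¼ ln(0.885714) = 0.030340.
d = 0.305455 + 0.030340 = 0.335795.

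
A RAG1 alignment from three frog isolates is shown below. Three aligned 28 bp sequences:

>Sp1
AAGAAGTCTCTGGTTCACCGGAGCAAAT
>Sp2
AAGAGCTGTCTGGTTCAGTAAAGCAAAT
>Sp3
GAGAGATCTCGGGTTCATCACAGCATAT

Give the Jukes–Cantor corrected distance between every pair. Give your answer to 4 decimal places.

d(Sp1,Sp2) = 0.3041, d(Sp1,Sp3) = 0.3597, d(Sp2,Sp3) = 0.3597

Sp1–Sp2: 7/28 sites differ → p = 0.25, d = −0.75 ln(1 − 0.333333) = 0.304098 ≈ 0.3041.
Sp1–Sp3: 8/28 sites differ → p ≈ 0.285714, d = −0.75 ln(1 − 0.380952) = 0.359679 ≈ 0.3597.
Sp2–Sp3: 8/28 sites differ → p ≈ 0.285714, d = −0.75 ln(1 − 0.380952) = 0.359679 ≈ 0.3597.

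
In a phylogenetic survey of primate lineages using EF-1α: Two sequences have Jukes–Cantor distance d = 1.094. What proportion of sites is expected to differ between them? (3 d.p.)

0.576

p = (3/4)(1 − e^(−4d/3)) = 0.75 × (1 − e^(-1.458667)) = 0.75 × (1 − 0.232546) = 0.575591.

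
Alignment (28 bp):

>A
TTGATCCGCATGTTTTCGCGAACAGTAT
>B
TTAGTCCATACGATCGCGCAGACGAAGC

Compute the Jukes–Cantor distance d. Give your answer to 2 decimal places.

0.94

The sequences differ at 15 of 28 sites, so p = 15/28 ≈ 0.535714.
d = −(3/4) ln(1 − 4p/3) = −0.75 ln(1 − 0.714285) = −0.75 ln(0.285715)
  = −0.75 × (-1.252760) = 0.939570 substitutions/site.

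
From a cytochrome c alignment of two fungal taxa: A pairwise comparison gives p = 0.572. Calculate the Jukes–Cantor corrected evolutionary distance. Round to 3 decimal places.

1.079

d = −(3/4) ln(1 − 4p/3) = −0.75 ln(1 − 0.762667) = −0.75 ln(0.237333)
  = −0.75 × (-1.438291) = 1.078718 substitutions/site.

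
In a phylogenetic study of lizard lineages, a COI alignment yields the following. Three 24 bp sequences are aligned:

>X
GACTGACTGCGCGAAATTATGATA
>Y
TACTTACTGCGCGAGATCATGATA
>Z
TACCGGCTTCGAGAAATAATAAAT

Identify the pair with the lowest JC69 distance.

X and Y

X–Y: 4/24 differ, p = 0.167, d = 0.188.
X–Z: 9/24 differ, p = 0.375, d = 0.520.
Y–Z: 10/24 differ, p = 0.417, d = 0.608.
The smallest distance is between X and Y.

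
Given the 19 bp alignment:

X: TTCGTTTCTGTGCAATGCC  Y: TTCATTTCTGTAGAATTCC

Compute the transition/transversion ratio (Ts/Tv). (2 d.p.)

1.00

Transitions are A↔G and C↔T; transversions are all other mismatches.
Transitions: 2. Transversions: 2.
R = 2/2 = 1.00.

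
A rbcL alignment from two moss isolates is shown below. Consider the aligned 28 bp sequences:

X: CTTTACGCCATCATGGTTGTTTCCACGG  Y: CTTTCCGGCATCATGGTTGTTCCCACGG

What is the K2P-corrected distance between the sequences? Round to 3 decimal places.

0.116

Of 28 sites, 1 differences are transitions and 2 are transversions, so P = 1/28 ≈ 0.035714 and Q = 2/28 ≈ 0.071429.
Under the Kimura two-parameter model, d = −½ ln(1 − 2P − Q) − ¼ ln(1 − 2Q).
1 − 2P − Q = 0.857143, giving −½ ln(0.857143) = 0.077075.
1 − 2Q = 0.857142, giving −¼ ln(0.857142) = 0.038538.
d = 0.077075 + 0.038538 = 0.115613.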